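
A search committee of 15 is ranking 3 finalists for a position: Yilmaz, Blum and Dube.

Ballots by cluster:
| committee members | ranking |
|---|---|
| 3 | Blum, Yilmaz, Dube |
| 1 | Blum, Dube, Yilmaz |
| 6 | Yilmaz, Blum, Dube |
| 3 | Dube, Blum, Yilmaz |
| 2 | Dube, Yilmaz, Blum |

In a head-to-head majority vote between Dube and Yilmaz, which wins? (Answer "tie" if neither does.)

Ballots ranking Dube above Yilmaz: 1 + 3 + 2 = 6.
Ballots ranking Yilmaz above Dube: 15 − 6 = 9.
Yilmaz wins the head-to-head 9–6.

Yilmaz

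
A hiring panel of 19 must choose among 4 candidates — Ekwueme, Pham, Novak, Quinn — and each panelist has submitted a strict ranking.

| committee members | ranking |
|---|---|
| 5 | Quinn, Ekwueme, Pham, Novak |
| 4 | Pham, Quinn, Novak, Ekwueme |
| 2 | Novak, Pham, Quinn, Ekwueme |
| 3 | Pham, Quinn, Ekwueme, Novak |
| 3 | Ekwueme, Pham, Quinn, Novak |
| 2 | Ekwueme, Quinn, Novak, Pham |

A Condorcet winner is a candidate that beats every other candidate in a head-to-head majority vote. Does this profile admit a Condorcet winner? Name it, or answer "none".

none

Check each pair by majority over 19 ballots:
Ekwueme vs Pham: Ekwueme is ranked higher on 5+3+2 = 10 ballots, Pham on 9. Ekwueme wins 10–9.
Ekwueme vs Novak: 13 to 6, Ekwueme.
Ekwueme vs Quinn: Ekwueme preferred on 3+2 = 5 ballots; Quinn wins 14–5.
Pham vs Novak: Pham is ranked higher on 5+4+3+3 = 15 ballots, Novak on 4. Pham wins 15–4.
Pham vs Quinn: Pham preferred on 4+2+3+3 = 12 ballots; Pham wins 12–7.
Novak vs Quinn: 2 to 17, Quinn.
No candidate is unbeaten: Ekwueme loses to Quinn; Pham loses to Ekwueme; Novak loses to Ekwueme; Quinn loses to Pham. In particular Ekwueme beats Pham beats Quinn beats Ekwueme is a majority cycle — no Condorcet winner exists.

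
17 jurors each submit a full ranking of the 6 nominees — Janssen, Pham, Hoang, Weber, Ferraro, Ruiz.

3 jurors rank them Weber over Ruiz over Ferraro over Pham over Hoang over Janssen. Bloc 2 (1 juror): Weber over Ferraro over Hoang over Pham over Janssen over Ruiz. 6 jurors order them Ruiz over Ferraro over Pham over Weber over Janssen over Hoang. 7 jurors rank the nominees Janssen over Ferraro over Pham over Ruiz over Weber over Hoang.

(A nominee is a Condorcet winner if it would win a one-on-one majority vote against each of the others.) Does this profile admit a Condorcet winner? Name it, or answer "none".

Ruiz

Pairwise majorities:
Janssen vs Pham: 7 to 10, Pham.
Janssen vs Hoang: Janssen preferred on 6+7 = 13 ballots; Janssen wins 13–4.
Janssen vs Weber: 7 to 10, Weber.
Janssen vs Ferraro: Janssen preferred on 7 ballots; Ferraro wins 10–7.
Janssen vs Ruiz: 8 to 9, Ruiz.
Pham vs Hoang: Pham is ranked higher on 3+6+7 = 16 ballots, Hoang on 1. Pham wins 16–1.
Pham vs Weber: Pham preferred on 6+7 = 13 ballots; Pham wins 13–4.
Pham vs Ferraro: 0 to 17, Ferraro.
Pham vs Ruiz: Pham preferred on 1+7 = 8 ballots; Ruiz wins 9–8.
Hoang vs Weber: 0 for Hoang, 17 for Weber — Weber by 17–0.
Hoang vs Ferraro: Hoang preferred on 0 ballots; Ferraro wins 17–0.
Hoang vs Ruiz: 1 for Hoang, 16 for Ruiz — Ruiz by 16–1.
Weber vs Ferraro: 3+1 = 4 for Weber, 13 for Ferraro — Ferraro by 13–4.
Weber vs Ruiz: 4 to 13, Ruiz.
Ferraro vs Ruiz: Ferraro is ranked higher on 1+7 = 8 ballots, Ruiz on 9. Ruiz wins 9–8.
Ruiz defeats every rival head-to-head and is the Condorcet winner.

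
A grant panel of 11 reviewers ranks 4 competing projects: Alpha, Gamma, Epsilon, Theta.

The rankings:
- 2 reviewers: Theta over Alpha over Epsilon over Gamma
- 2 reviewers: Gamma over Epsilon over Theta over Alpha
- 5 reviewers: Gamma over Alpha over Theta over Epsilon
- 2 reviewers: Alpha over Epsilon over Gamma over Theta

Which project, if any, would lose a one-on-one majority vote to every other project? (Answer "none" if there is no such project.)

Epsilon

Head-to-head results (11 reviewers):
Alpha vs Gamma: Alpha preferred on 2+2 = 4 ballots; Gamma wins 7–4.
Alpha vs Epsilon: Alpha, 9–2.
Alpha vs Theta: 5+2 = 7 for Alpha, 4 for Theta — Alpha by 7–4.
Gamma–Epsilon: Gamma 7–4.
Gamma vs Theta: Gamma wins 9–2.
Epsilon–Theta: Theta 7–4.
Only Epsilon has no wins; Epsilon is the Condorcet loser.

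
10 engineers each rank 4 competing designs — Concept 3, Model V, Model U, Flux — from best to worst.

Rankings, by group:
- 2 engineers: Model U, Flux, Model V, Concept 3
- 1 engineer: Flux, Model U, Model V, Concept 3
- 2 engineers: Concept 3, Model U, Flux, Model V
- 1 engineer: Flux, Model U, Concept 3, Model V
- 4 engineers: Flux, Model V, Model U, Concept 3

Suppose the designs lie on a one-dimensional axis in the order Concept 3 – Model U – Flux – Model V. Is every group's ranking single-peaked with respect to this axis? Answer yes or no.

Axis positions: Concept 3=1, Model U=2, Flux=3, Model V=4.
Group 1 (peak Model U at position 2): ranking walks positions 2-3-4-1, expanding outward from the peak — single-peaked.
Group 2 (peak Flux at position 3): ranking walks positions 3-2-4-1, expanding outward from the peak — single-peaked.
Group 3 (peak Concept 3 at position 1): ranking walks positions 1-2-3-4, expanding outward from the peak — single-peaked.
Group 4 (peak Flux at position 3): ranking walks positions 3-2-1-4, expanding outward from the peak — single-peaked.
Group 5 (peak Flux at position 3): ranking walks positions 3-4-2-1, expanding outward from the peak — single-peaked.
Every ranking is single-peaked on this axis.

yes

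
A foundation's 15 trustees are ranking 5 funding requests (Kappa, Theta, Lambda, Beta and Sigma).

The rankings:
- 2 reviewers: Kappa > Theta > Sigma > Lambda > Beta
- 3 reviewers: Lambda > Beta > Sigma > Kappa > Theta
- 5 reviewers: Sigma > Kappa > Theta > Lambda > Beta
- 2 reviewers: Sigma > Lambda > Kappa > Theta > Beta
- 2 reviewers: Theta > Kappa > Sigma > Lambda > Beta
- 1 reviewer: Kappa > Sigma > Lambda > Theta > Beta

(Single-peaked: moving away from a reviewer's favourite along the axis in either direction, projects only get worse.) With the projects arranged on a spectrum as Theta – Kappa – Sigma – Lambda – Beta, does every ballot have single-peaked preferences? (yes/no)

yes

Axis positions: Theta=1, Kappa=2, Sigma=3, Lambda=4, Beta=5.
Bloc 1 (peak Kappa at position 2): ranking walks positions 2-1-3-4-5, expanding outward from the peak — single-peaked.
Bloc 2 (peak Lambda at position 4): ranking walks positions 4-5-3-2-1, expanding outward from the peak — single-peaked.
Bloc 3 (peak Sigma at position 3): ranking walks positions 3-2-1-4-5, expanding outward from the peak — single-peaked.
Bloc 4 (peak Sigma at position 3): ranking walks positions 3-4-2-1-5, expanding outward from the peak — single-peaked.
Bloc 5 (peak Theta at position 1): ranking walks positions 1-2-3-4-5, expanding outward from the peak — single-peaked.
Bloc 6 (peak Kappa at position 2): ranking walks positions 2-3-4-1-5, expanding outward from the peak — single-peaked.
Every ranking is single-peaked on this axis.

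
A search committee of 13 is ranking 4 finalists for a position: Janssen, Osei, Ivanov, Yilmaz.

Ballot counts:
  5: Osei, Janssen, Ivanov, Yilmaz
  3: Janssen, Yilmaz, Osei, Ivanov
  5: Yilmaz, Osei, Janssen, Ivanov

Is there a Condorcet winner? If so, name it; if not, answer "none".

none

Pairwise majorities:
Janssen vs Osei: Osei, 10–3.
Janssen vs Ivanov: Janssen wins 13–0.
Janssen–Yilmaz: Janssen 8–5.
Osei–Ivanov: Osei 13–0.
Osei vs Yilmaz: Yilmaz wins 8–5.
Ivanov vs Yilmaz: Yilmaz, 8–5.
Each candidate drops at least one matchup (Janssen loses to Osei; Osei loses to Yilmaz; Ivanov loses to Janssen; Yilmaz loses to Janssen); the cycle Janssen > Yilmaz > Osei > Janssen rules out a Condorcet winner.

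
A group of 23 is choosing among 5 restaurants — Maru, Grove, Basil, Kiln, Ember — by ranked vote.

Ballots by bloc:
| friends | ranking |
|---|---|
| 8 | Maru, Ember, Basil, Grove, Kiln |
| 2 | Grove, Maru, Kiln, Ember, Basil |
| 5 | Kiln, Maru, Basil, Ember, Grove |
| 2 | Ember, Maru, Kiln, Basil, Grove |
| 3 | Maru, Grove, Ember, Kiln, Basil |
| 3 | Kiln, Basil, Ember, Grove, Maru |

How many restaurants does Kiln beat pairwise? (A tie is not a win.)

Kiln against each rival (23 friends):
Kiln vs Maru: Maru, 15–8.
Kiln–Grove: Grove 13–10.
Kiln vs Basil: Kiln, 15–8.
Kiln–Ember: Ember 13–10.
Kiln beats Basil; loses to Maru, Grove, Ember — 1 pairwise win.

1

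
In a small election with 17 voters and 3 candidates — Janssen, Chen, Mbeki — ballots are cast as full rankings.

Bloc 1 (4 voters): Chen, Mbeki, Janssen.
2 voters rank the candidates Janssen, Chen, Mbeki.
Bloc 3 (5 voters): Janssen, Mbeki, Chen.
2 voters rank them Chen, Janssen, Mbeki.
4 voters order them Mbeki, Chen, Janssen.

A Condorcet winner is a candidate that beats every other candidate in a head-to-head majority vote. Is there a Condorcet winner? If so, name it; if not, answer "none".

none

Check each pair by majority over 17 ballots:
Janssen vs Chen: Janssen is ranked higher on 2+5 = 7 ballots, Chen on 10. Chen wins 10–7.
Janssen vs Mbeki: 2+5+2 = 9 for Janssen, 8 for Mbeki — Janssen by 9–8.
Chen vs Mbeki: Chen preferred on 4+2+2 = 8 ballots; Mbeki wins 9–8.
Each candidate drops at least one matchup (Janssen loses to Chen; Chen loses to Mbeki; Mbeki loses to Janssen); the cycle Janssen beats Mbeki beats Chen beats Janssen rules out a Condorcet winner.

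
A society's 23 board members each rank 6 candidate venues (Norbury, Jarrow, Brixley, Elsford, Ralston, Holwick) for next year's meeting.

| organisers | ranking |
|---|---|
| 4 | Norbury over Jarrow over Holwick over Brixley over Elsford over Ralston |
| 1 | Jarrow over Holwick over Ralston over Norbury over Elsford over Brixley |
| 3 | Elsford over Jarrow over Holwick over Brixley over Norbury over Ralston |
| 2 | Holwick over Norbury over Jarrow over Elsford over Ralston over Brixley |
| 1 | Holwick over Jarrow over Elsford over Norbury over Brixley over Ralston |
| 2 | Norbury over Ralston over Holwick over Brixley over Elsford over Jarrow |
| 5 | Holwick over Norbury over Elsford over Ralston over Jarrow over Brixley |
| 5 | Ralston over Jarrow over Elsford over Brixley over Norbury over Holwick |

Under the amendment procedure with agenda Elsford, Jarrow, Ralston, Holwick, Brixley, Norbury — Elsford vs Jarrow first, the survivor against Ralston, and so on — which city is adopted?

Round 1: Elsford vs Jarrow — 10–13, Jarrow advances.
Round 2: Jarrow vs Ralston — 11–12, Ralston advances.
Round 3: Ralston vs Holwick — 7–16, Holwick advances.
Round 4: Holwick vs Brixley — 18–5, Holwick advances.
Round 5: Holwick vs Norbury — 12–11, Holwick advances.
The agenda winner is Holwick.

Holwick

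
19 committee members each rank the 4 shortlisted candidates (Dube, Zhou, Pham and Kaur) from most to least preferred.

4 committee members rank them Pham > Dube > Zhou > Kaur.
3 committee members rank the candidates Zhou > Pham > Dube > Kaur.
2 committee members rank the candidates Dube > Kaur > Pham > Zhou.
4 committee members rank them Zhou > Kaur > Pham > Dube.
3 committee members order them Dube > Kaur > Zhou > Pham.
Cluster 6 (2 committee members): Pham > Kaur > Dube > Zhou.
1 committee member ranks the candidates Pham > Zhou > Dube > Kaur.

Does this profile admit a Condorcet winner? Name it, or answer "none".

none

Check each pair by majority over 19 ballots:
Dube vs Zhou: Dube preferred on 4+2+3+2 = 11 ballots; Dube wins 11–8.
Dube vs Pham: Pham wins 14–5.
Dube–Kaur: Dube 13–6.
Zhou vs Pham: Zhou is ranked higher on 3+4+3 = 10 ballots, Pham on 9. Zhou wins 10–9.
Zhou–Kaur: Zhou 12–7.
Pham vs Kaur: Pham is ranked higher on 4+3+2+1 = 10 ballots, Kaur on 9. Pham wins 10–9.
No candidate is unbeaten: Dube loses to Pham; Zhou loses to Dube; Pham loses to Zhou; Kaur loses to Dube. In particular Dube beats Zhou beats Pham beats Dube is a majority cycle — no Condorcet winner exists.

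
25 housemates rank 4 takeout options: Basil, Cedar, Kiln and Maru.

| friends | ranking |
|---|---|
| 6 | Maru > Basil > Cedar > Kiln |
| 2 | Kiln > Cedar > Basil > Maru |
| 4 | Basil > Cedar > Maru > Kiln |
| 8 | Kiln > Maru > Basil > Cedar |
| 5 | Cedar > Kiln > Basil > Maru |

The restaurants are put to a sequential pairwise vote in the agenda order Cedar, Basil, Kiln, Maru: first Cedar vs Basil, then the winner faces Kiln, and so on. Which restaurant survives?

Kiln

Round 1: Cedar vs Basil — 7–18, Basil advances.
Round 2: Basil vs Kiln — 10–15, Kiln advances.
Round 3: Kiln vs Maru — 15–10, Kiln advances.
Kiln survives the agenda.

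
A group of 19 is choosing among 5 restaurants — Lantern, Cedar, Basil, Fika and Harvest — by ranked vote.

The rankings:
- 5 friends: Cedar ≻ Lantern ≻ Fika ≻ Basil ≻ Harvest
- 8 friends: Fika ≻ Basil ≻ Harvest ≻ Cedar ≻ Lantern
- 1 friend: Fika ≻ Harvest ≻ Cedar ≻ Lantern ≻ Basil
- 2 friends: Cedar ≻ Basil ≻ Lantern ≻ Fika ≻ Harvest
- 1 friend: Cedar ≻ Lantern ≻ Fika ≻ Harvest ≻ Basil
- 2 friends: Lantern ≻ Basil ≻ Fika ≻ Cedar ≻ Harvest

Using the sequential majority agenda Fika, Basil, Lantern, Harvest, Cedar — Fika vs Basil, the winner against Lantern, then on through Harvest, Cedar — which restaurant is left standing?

Round 1: Fika vs Basil — 15–4, Fika advances.
Round 2: Fika vs Lantern — 9–10, Lantern advances.
Round 3: Lantern vs Harvest — 10–9, Lantern advances.
Round 4: Lantern vs Cedar — 2–17, Cedar advances.
The agenda winner is Cedar.

Cedar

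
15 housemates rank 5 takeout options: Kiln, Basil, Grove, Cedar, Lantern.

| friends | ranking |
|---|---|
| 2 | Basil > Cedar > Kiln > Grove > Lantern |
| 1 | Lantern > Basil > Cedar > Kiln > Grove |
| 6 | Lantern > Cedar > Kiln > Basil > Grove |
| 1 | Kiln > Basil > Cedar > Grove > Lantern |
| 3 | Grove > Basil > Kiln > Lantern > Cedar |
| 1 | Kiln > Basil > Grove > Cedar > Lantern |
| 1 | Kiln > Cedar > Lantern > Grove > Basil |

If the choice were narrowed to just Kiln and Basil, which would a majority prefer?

Kiln

Ballots ranking Kiln above Basil: 6 + 1 + 1 + 1 = 9.
Ballots ranking Basil above Kiln: 15 − 9 = 6.
Kiln wins the head-to-head 9–6.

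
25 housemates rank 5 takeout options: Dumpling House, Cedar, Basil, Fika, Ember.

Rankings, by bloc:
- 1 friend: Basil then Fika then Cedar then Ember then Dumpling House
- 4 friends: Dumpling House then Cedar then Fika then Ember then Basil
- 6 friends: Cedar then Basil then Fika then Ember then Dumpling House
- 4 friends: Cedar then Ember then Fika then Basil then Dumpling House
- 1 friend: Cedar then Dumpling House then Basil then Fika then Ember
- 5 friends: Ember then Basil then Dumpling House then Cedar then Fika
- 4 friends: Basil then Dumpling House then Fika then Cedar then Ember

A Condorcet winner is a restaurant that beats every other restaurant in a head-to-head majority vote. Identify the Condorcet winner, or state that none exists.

Pairwise majorities:
Dumpling House vs Cedar: Dumpling House preferred on 4+5+4 = 13 ballots; Dumpling House wins 13–12.
Dumpling House vs Basil: 4+1 = 5 for Dumpling House, 20 for Basil — Basil by 20–5.
Dumpling House vs Fika: Dumpling House wins 14–11.
Dumpling House vs Ember: 9 to 16, Ember.
Cedar vs Basil: 15 to 10, Cedar.
Cedar vs Fika: Cedar wins 20–5.
Cedar vs Ember: Cedar wins 20–5.
Basil vs Fika: Basil wins 17–8.
Basil vs Ember: Ember, 13–12.
Fika–Ember: Fika 16–9.
Every restaurant loses at least once (Dumpling House loses to Basil; Cedar loses to Dumpling House; Basil loses to Cedar; Fika loses to Dumpling House; Ember loses to Cedar). The majority relation contains the cycle Dumpling House → Cedar → Basil → Dumpling House, so there is no Condorcet winner.

none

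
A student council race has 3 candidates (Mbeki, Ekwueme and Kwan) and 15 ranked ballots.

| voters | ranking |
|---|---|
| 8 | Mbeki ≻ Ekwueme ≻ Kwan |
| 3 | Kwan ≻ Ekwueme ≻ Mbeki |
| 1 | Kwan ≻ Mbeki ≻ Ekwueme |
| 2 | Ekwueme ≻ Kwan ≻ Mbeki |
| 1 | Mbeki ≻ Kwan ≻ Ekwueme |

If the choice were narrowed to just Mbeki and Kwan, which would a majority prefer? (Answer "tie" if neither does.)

Mbeki

Ballots ranking Mbeki above Kwan: 8 + 1 = 9.
Ballots ranking Kwan above Mbeki: 15 − 9 = 6.
Mbeki wins the head-to-head 9–6.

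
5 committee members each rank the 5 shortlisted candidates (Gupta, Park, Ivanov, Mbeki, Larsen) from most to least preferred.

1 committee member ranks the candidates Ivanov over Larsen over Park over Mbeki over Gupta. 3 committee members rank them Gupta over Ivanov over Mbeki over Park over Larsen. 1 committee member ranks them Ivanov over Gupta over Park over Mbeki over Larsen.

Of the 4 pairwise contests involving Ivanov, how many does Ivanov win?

3

Ivanov against each rival (5 committee members):
Ivanov vs Gupta: Ivanov preferred on 1+1 = 2 ballots; Gupta wins 3–2.
Ivanov vs Park: Ivanov wins 5–0.
Ivanov vs Mbeki: Ivanov wins 5–0.
Ivanov vs Larsen: Ivanov preferred on 1+3+1 = 5 ballots; Ivanov wins 5–0.
Ivanov beats Park, Mbeki, Larsen; loses to Gupta — 3 pairwise wins.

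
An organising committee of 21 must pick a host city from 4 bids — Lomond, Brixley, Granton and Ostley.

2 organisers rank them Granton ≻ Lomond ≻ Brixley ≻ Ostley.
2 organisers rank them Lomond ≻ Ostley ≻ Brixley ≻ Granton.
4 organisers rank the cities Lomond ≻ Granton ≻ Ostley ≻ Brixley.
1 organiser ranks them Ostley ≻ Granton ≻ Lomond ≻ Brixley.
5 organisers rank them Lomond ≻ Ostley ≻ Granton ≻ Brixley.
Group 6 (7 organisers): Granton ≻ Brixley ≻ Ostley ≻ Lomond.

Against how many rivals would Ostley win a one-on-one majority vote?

1

Ostley against each rival (21 organisers):
Ostley vs Lomond: Ostley preferred on 1+7 = 8 ballots; Lomond wins 13–8.
Ostley vs Brixley: Ostley preferred on 2+4+1+5 = 12 ballots; Ostley wins 12–9.
Ostley vs Granton: Granton, 13–8.
Ostley beats Brixley; loses to Lomond, Granton — 1 pairwise win.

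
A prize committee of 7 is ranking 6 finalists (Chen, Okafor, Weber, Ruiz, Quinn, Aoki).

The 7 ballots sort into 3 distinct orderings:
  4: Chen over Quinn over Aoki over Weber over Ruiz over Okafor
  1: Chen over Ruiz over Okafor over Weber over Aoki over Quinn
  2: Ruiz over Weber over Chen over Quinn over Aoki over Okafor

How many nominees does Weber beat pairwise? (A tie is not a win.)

Weber against each rival (7 jurors):
Weber vs Chen: Chen wins 5–2.
Weber vs Okafor: Weber, 6–1.
Weber vs Ruiz: Weber is ranked higher on 4 ballots, Ruiz on 3. Weber wins 4–3.
Weber vs Quinn: Weber is ranked higher on 1+2 = 3 ballots, Quinn on 4. Quinn wins 4–3.
Weber–Aoki: Aoki 4–3.
Weber beats Okafor, Ruiz; loses to Chen, Quinn, Aoki — 2 pairwise wins.

2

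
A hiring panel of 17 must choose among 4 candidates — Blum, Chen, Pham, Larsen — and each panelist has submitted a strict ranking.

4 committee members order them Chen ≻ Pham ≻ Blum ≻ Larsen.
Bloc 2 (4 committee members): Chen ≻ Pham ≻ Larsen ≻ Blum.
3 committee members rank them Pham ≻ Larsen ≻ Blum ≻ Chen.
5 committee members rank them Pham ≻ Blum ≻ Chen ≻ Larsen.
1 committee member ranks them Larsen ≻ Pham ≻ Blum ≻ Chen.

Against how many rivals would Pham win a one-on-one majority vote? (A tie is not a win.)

3

Pham against each rival (17 committee members):
Pham vs Blum: 4+4+3+5+1 = 17 for Pham, 0 for Blum — Pham by 17–0.
Pham vs Chen: Pham, 9–8.
Pham–Larsen: Pham 16–1.
Pham beats Blum, Chen, Larsen — 3 pairwise wins.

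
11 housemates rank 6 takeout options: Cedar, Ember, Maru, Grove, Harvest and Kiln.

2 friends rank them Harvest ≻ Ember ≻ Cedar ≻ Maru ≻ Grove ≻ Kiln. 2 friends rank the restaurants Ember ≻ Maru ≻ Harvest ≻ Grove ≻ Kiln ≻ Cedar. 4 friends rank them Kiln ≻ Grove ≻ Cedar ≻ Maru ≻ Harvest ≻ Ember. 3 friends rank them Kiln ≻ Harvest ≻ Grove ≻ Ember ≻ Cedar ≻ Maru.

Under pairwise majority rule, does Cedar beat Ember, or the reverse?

Ember

Ballots ranking Cedar above Ember: 4.
Ballots ranking Ember above Cedar: 11 − 4 = 7.
Ember wins the head-to-head 7–4.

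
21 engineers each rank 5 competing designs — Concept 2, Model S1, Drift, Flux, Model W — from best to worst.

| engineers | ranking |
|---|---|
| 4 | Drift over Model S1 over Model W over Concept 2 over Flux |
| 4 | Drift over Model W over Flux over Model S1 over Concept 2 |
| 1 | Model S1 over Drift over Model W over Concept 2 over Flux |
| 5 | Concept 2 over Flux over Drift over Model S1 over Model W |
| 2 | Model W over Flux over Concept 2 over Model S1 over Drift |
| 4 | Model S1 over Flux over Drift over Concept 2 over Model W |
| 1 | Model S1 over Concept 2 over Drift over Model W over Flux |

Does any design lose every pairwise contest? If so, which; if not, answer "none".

none

Pairwise majorities:
Concept 2 vs Model S1: 7 to 14, Model S1.
Concept 2 vs Drift: 8 to 13, Drift.
Concept 2–Flux: Concept 2 11–10.
Concept 2–Model W: Model W 11–10.
Model S1 vs Drift: Drift wins 13–8.
Model S1 vs Flux: Flux wins 11–10.
Model S1 vs Model W: Model S1 preferred on 4+1+5+4+1 = 15 ballots; Model S1 wins 15–6.
Drift vs Flux: 10 to 11, Flux.
Drift vs Model W: Drift, 19–2.
Flux–Model W: Model W 12–9.
Each design has at least one pairwise win (Concept 2 beats Flux; Model S1 beats Concept 2; Drift beats Concept 2; Flux beats Model S1; Model W beats Concept 2) — no Condorcet loser.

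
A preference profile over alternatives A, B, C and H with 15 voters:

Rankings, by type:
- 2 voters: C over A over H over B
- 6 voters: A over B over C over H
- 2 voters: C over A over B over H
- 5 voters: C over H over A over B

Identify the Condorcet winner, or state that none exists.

Head-to-head results (15 voters):
A vs B: A, 15–0.
A vs C: C wins 9–6.
A–H: A 10–5.
B–C: C 9–6.
B vs H: B wins 8–7.
C vs H: C, 15–0.
C wins every pairwise contest, so C is the Condorcet winner.

C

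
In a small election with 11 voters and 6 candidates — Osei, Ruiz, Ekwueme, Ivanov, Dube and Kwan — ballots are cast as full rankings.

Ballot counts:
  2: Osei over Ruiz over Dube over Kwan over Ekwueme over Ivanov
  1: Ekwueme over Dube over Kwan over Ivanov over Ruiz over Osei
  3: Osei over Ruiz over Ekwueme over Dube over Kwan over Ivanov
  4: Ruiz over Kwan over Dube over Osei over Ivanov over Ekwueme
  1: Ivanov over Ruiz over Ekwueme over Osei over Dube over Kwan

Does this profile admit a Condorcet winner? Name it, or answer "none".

Ruiz

Head-to-head results (11 voters):
Osei vs Ruiz: Ruiz, 6–5.
Osei–Ekwueme: Osei 9–2.
Osei vs Ivanov: Osei, 9–2.
Osei vs Dube: Osei, 6–5.
Osei vs Kwan: Osei, 6–5.
Ruiz vs Ekwueme: Ruiz, 10–1.
Ruiz vs Ivanov: Ruiz wins 9–2.
Ruiz–Dube: Ruiz 10–1.
Ruiz–Kwan: Ruiz 10–1.
Ekwueme–Ivanov: Ekwueme 6–5.
Ekwueme vs Dube: Dube, 6–5.
Ekwueme vs Kwan: Kwan wins 6–5.
Ivanov vs Dube: Dube wins 10–1.
Ivanov–Kwan: Kwan 10–1.
Dube–Kwan: Dube 7–4.
Ruiz defeats every rival head-to-head and is the Condorcet winner.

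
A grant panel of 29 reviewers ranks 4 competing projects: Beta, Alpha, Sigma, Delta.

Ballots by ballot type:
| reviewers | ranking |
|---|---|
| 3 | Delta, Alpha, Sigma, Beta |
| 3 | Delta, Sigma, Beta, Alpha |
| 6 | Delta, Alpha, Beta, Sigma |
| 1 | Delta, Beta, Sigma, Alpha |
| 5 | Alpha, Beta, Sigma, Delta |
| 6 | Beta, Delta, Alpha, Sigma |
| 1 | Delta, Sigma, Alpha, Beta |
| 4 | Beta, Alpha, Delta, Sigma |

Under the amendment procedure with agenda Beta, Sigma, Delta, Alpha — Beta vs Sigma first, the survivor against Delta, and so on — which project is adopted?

Round 1: Beta vs Sigma — 22–7, Beta advances.
Round 2: Beta vs Delta — 15–14, Beta advances.
Round 3: Beta vs Alpha — 14–15, Alpha advances.
Alpha survives the agenda.

Alpha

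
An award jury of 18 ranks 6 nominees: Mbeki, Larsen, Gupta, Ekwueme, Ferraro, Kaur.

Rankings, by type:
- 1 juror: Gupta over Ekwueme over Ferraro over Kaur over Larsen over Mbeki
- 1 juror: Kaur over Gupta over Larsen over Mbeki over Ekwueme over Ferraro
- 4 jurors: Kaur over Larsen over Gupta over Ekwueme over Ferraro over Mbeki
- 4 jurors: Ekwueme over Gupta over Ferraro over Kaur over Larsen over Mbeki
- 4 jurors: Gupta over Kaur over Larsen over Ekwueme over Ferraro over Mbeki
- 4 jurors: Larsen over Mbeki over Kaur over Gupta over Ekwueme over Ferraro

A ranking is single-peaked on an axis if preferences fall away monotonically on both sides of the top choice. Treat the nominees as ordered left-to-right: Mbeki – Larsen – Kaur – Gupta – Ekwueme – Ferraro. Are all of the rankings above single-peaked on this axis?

Axis positions: Mbeki=1, Larsen=2, Kaur=3, Gupta=4, Ekwueme=5, Ferraro=6.
Type 1 (peak Gupta at position 4): ranking walks positions 4-5-6-3-2-1, expanding outward from the peak — single-peaked.
Type 2 (peak Kaur at position 3): ranking walks positions 3-4-2-1-5-6, expanding outward from the peak — single-peaked.
Type 3 (peak Kaur at position 3): ranking walks positions 3-2-4-5-6-1, expanding outward from the peak — single-peaked.
Type 4 (peak Ekwueme at position 5): ranking walks positions 5-4-6-3-2-1, expanding outward from the peak — single-peaked.
Type 5 (peak Gupta at position 4): ranking walks positions 4-3-2-5-6-1, expanding outward from the peak — single-peaked.
Type 6 (peak Larsen at position 2): ranking walks positions 2-1-3-4-5-6, expanding outward from the peak — single-peaked.
Every ranking is single-peaked on this axis.

yes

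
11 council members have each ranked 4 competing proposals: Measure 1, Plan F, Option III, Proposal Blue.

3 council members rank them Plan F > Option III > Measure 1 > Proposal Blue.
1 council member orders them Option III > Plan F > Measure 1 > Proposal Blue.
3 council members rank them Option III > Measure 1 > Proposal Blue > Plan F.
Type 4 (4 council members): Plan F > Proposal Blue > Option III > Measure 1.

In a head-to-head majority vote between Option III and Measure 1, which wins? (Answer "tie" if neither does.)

Ballots ranking Option III above Measure 1: 3 + 1 + 3 + 4 = 11.
Ballots ranking Measure 1 above Option III: 11 − 11 = 0.
Option III wins the head-to-head 11–0.

Option III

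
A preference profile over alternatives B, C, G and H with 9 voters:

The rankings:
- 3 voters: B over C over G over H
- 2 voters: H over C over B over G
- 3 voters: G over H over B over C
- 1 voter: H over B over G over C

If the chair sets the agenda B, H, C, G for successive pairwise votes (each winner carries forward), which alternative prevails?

Round 1: B vs H — 3–6, H advances.
Round 2: H vs C — 6–3, H advances.
Round 3: H vs G — 3–6, G advances.
The agenda winner is G.

G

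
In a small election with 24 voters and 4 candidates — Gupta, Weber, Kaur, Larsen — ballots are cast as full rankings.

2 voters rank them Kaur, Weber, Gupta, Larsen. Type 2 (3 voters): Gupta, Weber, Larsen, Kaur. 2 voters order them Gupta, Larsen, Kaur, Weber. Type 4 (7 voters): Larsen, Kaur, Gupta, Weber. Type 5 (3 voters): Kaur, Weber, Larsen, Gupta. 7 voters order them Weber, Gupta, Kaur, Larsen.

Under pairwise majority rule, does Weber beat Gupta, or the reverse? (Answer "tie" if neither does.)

tie

Ballots ranking Weber above Gupta: 2 + 3 + 7 = 12.
Ballots ranking Gupta above Weber: 24 − 12 = 12.
12–12: the pair ties.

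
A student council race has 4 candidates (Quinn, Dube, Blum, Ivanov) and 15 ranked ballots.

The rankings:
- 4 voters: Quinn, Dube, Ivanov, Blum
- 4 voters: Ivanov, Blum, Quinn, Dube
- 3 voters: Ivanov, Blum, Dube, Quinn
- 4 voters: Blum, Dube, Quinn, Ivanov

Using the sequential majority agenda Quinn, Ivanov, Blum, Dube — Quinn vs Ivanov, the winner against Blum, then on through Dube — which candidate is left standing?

Blum

Round 1: Quinn vs Ivanov — 8–7, Quinn advances.
Round 2: Quinn vs Blum — 4–11, Blum advances.
Round 3: Blum vs Dube — 11–4, Blum advances.
The agenda winner is Blum.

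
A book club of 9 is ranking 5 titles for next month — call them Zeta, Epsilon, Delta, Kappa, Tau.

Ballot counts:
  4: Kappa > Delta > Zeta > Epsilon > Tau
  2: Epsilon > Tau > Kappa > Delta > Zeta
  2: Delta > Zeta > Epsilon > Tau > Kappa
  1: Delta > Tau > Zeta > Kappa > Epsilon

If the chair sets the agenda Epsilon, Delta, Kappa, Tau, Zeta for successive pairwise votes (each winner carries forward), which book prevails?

Round 1: Epsilon vs Delta — 2–7, Delta advances.
Round 2: Delta vs Kappa — 3–6, Kappa advances.
Round 3: Kappa vs Tau — 4–5, Tau advances.
Round 4: Tau vs Zeta — 3–6, Zeta advances.
Zeta survives the agenda.

Zeta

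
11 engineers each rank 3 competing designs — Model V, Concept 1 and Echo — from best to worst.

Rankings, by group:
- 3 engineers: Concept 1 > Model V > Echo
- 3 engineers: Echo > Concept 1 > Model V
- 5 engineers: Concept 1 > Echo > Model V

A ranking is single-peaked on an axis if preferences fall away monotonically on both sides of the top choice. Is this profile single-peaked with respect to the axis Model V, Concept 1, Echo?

Axis positions: Model V=1, Concept 1=2, Echo=3.
Group 1 (peak Concept 1 at position 2): ranking walks positions 2-1-3, expanding outward from the peak — single-peaked.
Group 2 (peak Echo at position 3): ranking walks positions 3-2-1, expanding outward from the peak — single-peaked.
Group 3 (peak Concept 1 at position 2): ranking walks positions 2-3-1, expanding outward from the peak — single-peaked.
Every ranking is single-peaked on this axis.

yes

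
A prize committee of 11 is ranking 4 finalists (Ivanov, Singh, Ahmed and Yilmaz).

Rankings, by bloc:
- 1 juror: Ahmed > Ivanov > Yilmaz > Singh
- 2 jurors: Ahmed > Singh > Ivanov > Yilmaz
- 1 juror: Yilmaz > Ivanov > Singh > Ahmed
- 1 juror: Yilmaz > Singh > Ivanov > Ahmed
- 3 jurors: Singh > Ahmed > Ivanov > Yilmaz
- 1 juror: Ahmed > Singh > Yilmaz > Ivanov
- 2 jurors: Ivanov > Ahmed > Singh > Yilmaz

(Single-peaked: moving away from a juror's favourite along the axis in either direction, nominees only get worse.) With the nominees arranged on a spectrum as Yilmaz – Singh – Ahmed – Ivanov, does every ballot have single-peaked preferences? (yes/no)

Axis positions: Yilmaz=1, Singh=2, Ahmed=3, Ivanov=4.
Bloc 1: ranking walks positions 3-4-1-2; Yilmaz is ranked above Singh even though Singh lies between Yilmaz and the peak Ahmed on the axis — preferences dip and rise again. Not single-peaked.
Bloc 2 (peak Ahmed at position 3): ranking walks positions 3-2-4-1, expanding outward from the peak — single-peaked.
Bloc 3: ranking walks positions 1-4-2-3; Ivanov is ranked above Singh even though Singh lies between Ivanov and the peak Yilmaz on the axis — preferences dip and rise again. Not single-peaked.
Bloc 4: ranking walks positions 1-2-4-3; Ivanov is ranked above Ahmed even though Ahmed lies between Ivanov and the peak Yilmaz on the axis — preferences dip and rise again. Not single-peaked.
Bloc 5 (peak Singh at position 2): ranking walks positions 2-3-4-1, expanding outward from the peak — single-peaked.
Bloc 6 (peak Ahmed at position 3): ranking walks positions 3-2-1-4, expanding outward from the peak — single-peaked.
Bloc 7 (peak Ivanov at position 4): ranking walks positions 4-3-2-1, expanding outward from the peak — single-peaked.
Bloc 1 violates single-peakedness, so the profile is not single-peaked on this axis.

no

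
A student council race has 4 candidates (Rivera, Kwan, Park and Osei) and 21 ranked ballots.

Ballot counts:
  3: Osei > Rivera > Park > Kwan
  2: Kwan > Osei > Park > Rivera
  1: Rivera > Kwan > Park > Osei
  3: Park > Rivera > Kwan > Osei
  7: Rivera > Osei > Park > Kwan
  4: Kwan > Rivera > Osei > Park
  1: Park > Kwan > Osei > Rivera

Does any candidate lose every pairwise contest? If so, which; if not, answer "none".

Pairwise majorities:
Rivera–Kwan: Rivera 14–7.
Rivera vs Park: Rivera preferred on 3+1+7+4 = 15 ballots; Rivera wins 15–6.
Rivera vs Osei: Rivera preferred on 1+3+7+4 = 15 ballots; Rivera wins 15–6.
Kwan vs Park: Kwan is ranked higher on 2+1+4 = 7 ballots, Park on 14. Park wins 14–7.
Kwan vs Osei: Kwan, 11–10.
Park vs Osei: Park is ranked higher on 1+3+1 = 5 ballots, Osei on 16. Osei wins 16–5.
No candidate is winless: Rivera beats Kwan; Kwan beats Osei; Park beats Kwan; Osei beats Park. There is no Condorcet loser.

none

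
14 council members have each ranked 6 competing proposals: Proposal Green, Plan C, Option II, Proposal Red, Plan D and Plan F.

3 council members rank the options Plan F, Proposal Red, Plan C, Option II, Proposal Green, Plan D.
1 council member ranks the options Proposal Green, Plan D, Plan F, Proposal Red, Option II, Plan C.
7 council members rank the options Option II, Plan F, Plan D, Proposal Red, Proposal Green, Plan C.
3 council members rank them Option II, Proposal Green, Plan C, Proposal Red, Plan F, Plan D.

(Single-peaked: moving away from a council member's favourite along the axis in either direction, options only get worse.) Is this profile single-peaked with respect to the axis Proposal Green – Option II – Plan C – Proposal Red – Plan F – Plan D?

no

Axis positions: Proposal Green=1, Option II=2, Plan C=3, Proposal Red=4, Plan F=5, Plan D=6.
Cluster 1 (peak Plan F at position 5): ranking walks positions 5-4-3-2-1-6, expanding outward from the peak — single-peaked.
Cluster 2: ranking walks positions 1-6-5-4-2-3; Plan D is ranked above Option II even though Option II lies between Plan D and the peak Proposal Green on the axis — preferences dip and rise again. Not single-peaked.
Cluster 3: ranking walks positions 2-5-6-4-1-3; Plan F is ranked above Plan C even though Plan C lies between Plan F and the peak Option II on the axis — preferences dip and rise again. Not single-peaked.
Cluster 4 (peak Option II at position 2): ranking walks positions 2-1-3-4-5-6, expanding outward from the peak — single-peaked.
Cluster 2 violates single-peakedness, so the profile is not single-peaked on this axis.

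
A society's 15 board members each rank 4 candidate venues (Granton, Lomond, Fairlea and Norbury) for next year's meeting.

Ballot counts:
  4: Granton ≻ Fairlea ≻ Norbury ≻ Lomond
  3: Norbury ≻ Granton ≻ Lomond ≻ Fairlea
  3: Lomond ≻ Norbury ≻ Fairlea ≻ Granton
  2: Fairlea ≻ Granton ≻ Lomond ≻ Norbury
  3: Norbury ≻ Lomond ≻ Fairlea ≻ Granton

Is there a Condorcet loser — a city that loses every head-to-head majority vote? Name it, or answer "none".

none

Pairwise majorities:
Granton vs Lomond: Granton, 9–6.
Granton–Fairlea: Fairlea 8–7.
Granton–Norbury: Norbury 9–6.
Lomond–Fairlea: Lomond 9–6.
Lomond vs Norbury: Norbury wins 10–5.
Fairlea vs Norbury: Fairlea is ranked higher on 4+2 = 6 ballots, Norbury on 9. Norbury wins 9–6.
Each city has at least one pairwise win (Granton beats Lomond; Lomond beats Fairlea; Fairlea beats Granton; Norbury beats Granton) — no Condorcet loser.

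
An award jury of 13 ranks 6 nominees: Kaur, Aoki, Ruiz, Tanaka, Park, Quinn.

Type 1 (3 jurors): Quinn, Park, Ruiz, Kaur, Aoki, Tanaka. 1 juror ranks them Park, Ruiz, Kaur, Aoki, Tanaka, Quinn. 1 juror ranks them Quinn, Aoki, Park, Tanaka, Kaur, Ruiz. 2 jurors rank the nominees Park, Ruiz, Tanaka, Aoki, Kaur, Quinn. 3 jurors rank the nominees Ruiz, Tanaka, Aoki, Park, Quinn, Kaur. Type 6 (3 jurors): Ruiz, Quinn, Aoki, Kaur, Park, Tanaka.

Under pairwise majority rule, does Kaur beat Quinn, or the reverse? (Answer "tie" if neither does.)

Ballots ranking Kaur above Quinn: 1 + 2 = 3.
Ballots ranking Quinn above Kaur: 13 − 3 = 10.
Quinn wins the head-to-head 10–3.

Quinn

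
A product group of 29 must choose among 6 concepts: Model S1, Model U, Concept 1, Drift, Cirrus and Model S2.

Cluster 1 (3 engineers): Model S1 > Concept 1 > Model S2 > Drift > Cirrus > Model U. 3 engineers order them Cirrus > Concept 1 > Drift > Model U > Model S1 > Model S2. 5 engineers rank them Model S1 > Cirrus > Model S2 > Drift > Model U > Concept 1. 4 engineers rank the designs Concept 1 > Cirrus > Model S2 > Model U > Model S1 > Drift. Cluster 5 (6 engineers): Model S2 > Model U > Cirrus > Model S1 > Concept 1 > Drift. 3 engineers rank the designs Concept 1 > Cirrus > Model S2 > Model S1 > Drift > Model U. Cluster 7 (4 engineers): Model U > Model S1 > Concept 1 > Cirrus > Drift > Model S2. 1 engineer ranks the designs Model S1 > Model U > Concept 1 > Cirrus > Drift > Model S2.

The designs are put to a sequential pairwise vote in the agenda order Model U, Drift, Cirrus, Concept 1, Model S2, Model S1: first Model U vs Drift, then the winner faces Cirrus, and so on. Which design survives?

Model S1

Round 1: Model U vs Drift — 15–14, Model U advances.
Round 2: Model U vs Cirrus — 11–18, Cirrus advances.
Round 3: Cirrus vs Concept 1 — 14–15, Concept 1 advances.
Round 4: Concept 1 vs Model S2 — 18–11, Concept 1 advances.
Round 5: Concept 1 vs Model S1 — 10–19, Model S1 advances.
The agenda winner is Model S1.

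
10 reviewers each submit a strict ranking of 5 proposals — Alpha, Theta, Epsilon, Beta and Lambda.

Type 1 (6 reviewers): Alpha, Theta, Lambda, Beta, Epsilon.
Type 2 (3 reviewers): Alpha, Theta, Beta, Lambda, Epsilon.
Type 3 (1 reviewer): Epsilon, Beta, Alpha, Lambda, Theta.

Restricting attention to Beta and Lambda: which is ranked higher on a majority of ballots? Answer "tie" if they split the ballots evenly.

Lambda

Ballots ranking Beta above Lambda: 3 + 1 = 4.
Ballots ranking Lambda above Beta: 10 − 4 = 6.
Lambda wins the head-to-head 6–4.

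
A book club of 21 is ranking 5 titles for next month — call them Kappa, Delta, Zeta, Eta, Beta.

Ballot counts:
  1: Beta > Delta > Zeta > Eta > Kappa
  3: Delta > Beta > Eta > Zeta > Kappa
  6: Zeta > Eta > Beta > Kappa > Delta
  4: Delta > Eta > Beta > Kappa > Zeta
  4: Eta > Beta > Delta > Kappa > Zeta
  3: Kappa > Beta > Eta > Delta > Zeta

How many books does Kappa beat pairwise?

1

Kappa against each rival (21 members):
Kappa–Delta: Delta 12–9.
Kappa vs Zeta: 4+4+3 = 11 for Kappa, 10 for Zeta — Kappa by 11–10.
Kappa vs Eta: Kappa preferred on 3 ballots; Eta wins 18–3.
Kappa vs Beta: 3 for Kappa, 18 for Beta — Beta by 18–3.
Kappa beats Zeta; loses to Delta, Eta, Beta — 1 pairwise win.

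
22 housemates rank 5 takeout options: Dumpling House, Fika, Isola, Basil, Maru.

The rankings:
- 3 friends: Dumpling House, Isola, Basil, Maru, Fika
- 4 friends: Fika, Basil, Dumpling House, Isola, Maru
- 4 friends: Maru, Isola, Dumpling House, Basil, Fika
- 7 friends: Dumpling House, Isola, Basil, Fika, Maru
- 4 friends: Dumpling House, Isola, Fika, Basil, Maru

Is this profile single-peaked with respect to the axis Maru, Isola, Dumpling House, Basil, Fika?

Axis positions: Maru=1, Isola=2, Dumpling House=3, Basil=4, Fika=5.
Group 1 (peak Dumpling House at position 3): ranking walks positions 3-2-4-1-5, expanding outward from the peak — single-peaked.
Group 2 (peak Fika at position 5): ranking walks positions 5-4-3-2-1, expanding outward from the peak — single-peaked.
Group 3 (peak Maru at position 1): ranking walks positions 1-2-3-4-5, expanding outward from the peak — single-peaked.
Group 4 (peak Dumpling House at position 3): ranking walks positions 3-2-4-5-1, expanding outward from the peak — single-peaked.
Group 5: ranking walks positions 3-2-5-4-1; Fika is ranked above Basil even though Basil lies between Fika and the peak Dumpling House on the axis — preferences dip and rise again. Not single-peaked.
Group 5 violates single-peakedness, so the profile is not single-peaked on this axis.

no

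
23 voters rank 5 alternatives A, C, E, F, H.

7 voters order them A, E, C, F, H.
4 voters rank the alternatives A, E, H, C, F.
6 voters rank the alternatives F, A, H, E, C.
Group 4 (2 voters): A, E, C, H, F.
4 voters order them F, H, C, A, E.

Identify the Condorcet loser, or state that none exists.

none

Head-to-head results (23 voters):
A vs C: 19 to 4, A.
A–E: A 23–0.
A vs F: 13 to 10, A.
A vs H: 19 to 4, A.
C vs E: C is ranked higher on 4 ballots, E on 19. E wins 19–4.
C–F: C 13–10.
C vs H: 9 to 14, H.
E–F: E 13–10.
E vs H: E wins 13–10.
F vs H: 17 to 6, F.
Each alternative has at least one pairwise win (A beats C; C beats F; E beats C; F beats H; H beats C) — no Condorcet loser.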